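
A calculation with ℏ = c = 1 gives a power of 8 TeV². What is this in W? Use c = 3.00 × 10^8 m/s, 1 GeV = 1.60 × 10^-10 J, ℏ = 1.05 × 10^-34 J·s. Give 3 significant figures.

Power is [E]/[T] = [E]²/ℏ.
1 GeV² → 1/ℏ × (1 GeV in J)² = 2.44 × 10^14 W.
Convert the energy scale: 8 TeV² = 8.00 × 10^6 GeV².
Result: 8.00 × 10^6 × 2.44 × 10^14 = 1.95 × 10^21 W.

1.95 × 10^21 W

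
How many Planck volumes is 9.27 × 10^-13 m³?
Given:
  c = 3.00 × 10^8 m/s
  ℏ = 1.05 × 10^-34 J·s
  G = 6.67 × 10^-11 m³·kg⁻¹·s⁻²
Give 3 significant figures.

2.22 × 10^92

Planck volume: V_P = (ℏG/c³)^(3/2) = 4.18 × 10^-105 m³.
9.27 × 10^-13 / 4.18 × 10^-105 = 2.22 × 10^92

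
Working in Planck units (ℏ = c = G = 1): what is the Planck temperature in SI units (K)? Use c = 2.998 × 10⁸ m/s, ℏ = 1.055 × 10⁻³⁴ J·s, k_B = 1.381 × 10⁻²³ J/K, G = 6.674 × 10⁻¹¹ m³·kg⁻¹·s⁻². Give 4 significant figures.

Dimensional analysis gives T_P = √(ℏc⁵/G) / k_B.
  = √(3.828 × 10¹⁸) × 7.241 × 10²²
  = 1.417 × 10³² K

1.417 × 10³² K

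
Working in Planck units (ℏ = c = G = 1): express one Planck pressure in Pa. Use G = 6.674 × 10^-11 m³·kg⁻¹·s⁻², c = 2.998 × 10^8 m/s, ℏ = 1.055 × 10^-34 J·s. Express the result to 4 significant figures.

Dimensional analysis gives p_P = c⁷/(ℏG²).
  = 2.177 × 10^59 / 4.699 × 10^-55
  = 4.632 × 10^113 Pa

4.632 × 10^113 Pa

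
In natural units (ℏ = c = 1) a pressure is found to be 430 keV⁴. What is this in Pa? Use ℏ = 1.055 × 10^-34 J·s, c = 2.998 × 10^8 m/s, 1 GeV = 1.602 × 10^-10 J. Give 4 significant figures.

8.951 × 10^15 Pa

Pressure is [E]/[L]³ = [E]⁴/(ℏc)³.
1 GeV⁴ → 1/(ℏc)³ × (1 GeV in J)⁴ = 2.082 × 10^37 Pa.
Convert the energy scale: 430 keV⁴ = 4.30 × 10^-22 GeV⁴.
Result: 4.30 × 10^-22 × 2.082 × 10^37 = 8.951 × 10^15 Pa.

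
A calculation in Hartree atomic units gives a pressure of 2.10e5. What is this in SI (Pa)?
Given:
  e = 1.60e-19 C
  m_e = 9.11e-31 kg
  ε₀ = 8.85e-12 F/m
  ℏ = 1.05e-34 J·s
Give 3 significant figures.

6.33e18 Pa

One atomic unit of pressure: P_au = E_h/a₀³ = m_e⁴e¹⁰/((4πε₀)⁵ℏ⁸) = 3.01e13 Pa.
2.10e5 × 3.01e13 Pa = 6.33e18 Pa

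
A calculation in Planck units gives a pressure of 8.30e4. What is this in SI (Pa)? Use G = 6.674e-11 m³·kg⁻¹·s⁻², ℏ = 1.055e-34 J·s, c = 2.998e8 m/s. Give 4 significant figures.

One Planck pressure: p_P = c⁷/(ℏG²) = 4.632e113 Pa.
8.30e4 × 4.632e113 Pa = 3.845e118 Pa

3.845e118 Pa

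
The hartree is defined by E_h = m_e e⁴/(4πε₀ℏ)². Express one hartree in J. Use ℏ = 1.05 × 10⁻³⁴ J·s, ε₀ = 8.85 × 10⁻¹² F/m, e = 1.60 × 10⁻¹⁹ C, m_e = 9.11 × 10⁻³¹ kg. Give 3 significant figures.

E_h = m_e e⁴/(4πε₀ℏ)²
  = 5.97 × 10⁻¹⁰⁶ / 1.36 × 10⁻⁸⁸
  = 4.38 × 10⁻¹⁸ J

4.38 × 10⁻¹⁸ J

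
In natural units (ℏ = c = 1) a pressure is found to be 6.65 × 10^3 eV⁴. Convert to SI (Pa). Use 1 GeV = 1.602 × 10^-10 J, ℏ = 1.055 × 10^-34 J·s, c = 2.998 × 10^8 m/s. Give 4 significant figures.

1.384 × 10^5 Pa

Pressure is [E]/[L]³ = [E]⁴/(ℏc)³.
1 GeV⁴ → 1/(ℏc)³ × (1 GeV in J)⁴ = 2.082 × 10^37 Pa.
Convert the energy scale: 6.65 × 10^3 eV⁴ = 6.65 × 10^-33 GeV⁴.
Result: 6.65 × 10^-33 × 2.082 × 10^37 = 1.384 × 10^5 Pa.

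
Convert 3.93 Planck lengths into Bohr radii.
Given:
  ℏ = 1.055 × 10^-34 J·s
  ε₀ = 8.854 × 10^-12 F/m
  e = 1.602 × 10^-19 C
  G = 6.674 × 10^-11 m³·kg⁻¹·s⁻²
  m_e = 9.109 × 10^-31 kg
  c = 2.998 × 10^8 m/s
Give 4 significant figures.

Planck length: ℓ_P = √(ℏG/c³) = 1.616 × 10^-35 m
Bohr radius: a₀ = 4πε₀ℏ²/(m_e e²) = 5.297 × 10^-11 m
3.93 × 1.616 × 10^-35 / 5.297 × 10^-11 = 1.199 × 10^-24

1.199 × 10^-24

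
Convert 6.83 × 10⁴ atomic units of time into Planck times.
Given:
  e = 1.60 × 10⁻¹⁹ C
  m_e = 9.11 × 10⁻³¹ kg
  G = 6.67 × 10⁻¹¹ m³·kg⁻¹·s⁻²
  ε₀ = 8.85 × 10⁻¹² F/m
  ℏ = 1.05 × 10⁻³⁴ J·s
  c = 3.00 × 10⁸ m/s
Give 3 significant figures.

3.05 × 10³¹

atomic unit of time: τ_au = (4πε₀)²ℏ³/(m_e e⁴) = 2.40 × 10⁻¹⁷ s
Planck time: t_P = √(ℏG/c⁵) = 5.37 × 10⁻⁴⁴ s
6.83 × 10⁴ × 2.40 × 10⁻¹⁷ / 5.37 × 10⁻⁴⁴ = 3.05 × 10³¹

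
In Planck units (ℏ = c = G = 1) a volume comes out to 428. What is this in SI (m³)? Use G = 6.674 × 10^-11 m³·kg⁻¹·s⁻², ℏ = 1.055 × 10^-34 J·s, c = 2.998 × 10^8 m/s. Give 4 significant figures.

1.808 × 10^-102 m³

One Planck volume: V_P = (ℏG/c³)^(3/2) = 4.224 × 10^-105 m³.
428 × 4.224 × 10^-105 m³ = 1.808 × 10^-102 m³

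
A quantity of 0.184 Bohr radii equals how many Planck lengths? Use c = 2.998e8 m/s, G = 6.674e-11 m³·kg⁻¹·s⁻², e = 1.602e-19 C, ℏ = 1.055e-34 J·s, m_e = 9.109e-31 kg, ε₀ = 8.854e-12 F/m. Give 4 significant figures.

Bohr radius: a₀ = 4πε₀ℏ²/(m_e e²) = 5.297e-11 m
Planck length: ℓ_P = √(ℏG/c³) = 1.616e-35 m
0.184 × 5.297e-11 / 1.616e-35 = 6.030e23

6.030e23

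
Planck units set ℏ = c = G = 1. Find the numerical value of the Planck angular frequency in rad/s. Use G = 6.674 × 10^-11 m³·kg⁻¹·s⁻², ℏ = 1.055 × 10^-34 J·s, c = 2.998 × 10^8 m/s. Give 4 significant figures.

From ℏ = c = G = 1 the angular frequency scale is ω_P = √(c⁵/(ℏG)).
  = √(3.440 × 10^86)
  = 1.855 × 10^43 rad/s

1.855 × 10^43 rad/s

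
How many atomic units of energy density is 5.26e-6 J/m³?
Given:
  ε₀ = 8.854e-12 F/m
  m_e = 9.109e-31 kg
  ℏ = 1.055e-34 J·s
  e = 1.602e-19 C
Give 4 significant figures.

1.796e-19

atomic unit of energy density: u_au = E_h/a₀³ = m_e⁴e¹⁰/((4πε₀)⁵ℏ⁸) = 2.929e13 J/m³.
5.26e-6 / 2.929e13 = 1.796e-19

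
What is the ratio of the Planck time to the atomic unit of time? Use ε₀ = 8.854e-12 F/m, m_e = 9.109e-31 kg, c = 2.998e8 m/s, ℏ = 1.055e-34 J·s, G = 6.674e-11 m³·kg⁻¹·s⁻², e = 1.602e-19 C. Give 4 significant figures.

2.225e-27

Planck time: t_P = √(ℏG/c⁵) = 5.392e-44 s
atomic unit of time: τ_au = (4πε₀)²ℏ³/(m_e e⁴) = 2.423e-17 s
ratio = 5.392e-44 / 2.423e-17 = 2.225e-27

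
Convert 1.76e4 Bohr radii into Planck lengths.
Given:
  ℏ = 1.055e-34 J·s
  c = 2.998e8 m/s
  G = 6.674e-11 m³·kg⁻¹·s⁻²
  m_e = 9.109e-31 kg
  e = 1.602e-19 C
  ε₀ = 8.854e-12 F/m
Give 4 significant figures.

5.768e28

Bohr radius: a₀ = 4πε₀ℏ²/(m_e e²) = 5.297e-11 m
Planck length: ℓ_P = √(ℏG/c³) = 1.616e-35 m
1.76e4 × 5.297e-11 / 1.616e-35 = 5.768e28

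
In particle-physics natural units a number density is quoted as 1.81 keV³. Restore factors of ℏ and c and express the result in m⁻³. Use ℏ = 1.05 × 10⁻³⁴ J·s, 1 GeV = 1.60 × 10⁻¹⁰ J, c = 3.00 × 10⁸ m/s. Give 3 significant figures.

Number density is [L]⁻³ = [E]³/(ℏc)³.
1 GeV³ → 1/(ℏc)³ × (1 GeV in J)³ = 1.31 × 10⁴⁷ m⁻³.
Convert the energy scale: 1.81 keV³ = 1.81 × 10⁻¹⁸ GeV³.
Result: 1.81 × 10⁻¹⁸ × 1.31 × 10⁴⁷ = 2.37 × 10²⁹ m⁻³.

2.37 × 10²⁹ m⁻³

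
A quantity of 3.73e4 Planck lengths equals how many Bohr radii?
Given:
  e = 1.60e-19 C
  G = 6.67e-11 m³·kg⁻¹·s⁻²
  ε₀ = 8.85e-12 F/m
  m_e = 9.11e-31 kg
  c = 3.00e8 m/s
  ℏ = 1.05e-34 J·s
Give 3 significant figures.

1.14e-20

Planck length: ℓ_P = √(ℏG/c³) = 1.61e-35 m
Bohr radius: a₀ = 4πε₀ℏ²/(m_e e²) = 5.26e-11 m
3.73e4 × 1.61e-35 / 5.26e-11 = 1.14e-20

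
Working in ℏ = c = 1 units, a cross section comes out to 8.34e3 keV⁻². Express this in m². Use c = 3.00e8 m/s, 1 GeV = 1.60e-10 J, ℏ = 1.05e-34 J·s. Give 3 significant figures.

Area is [L]² = [E]⁻²·(ℏc)²; restore (ℏc)².
1 GeV⁻² → (ℏc)² × (1 GeV in J)⁻² = 3.88e-32 m².
Convert the energy scale: 8.34e3 keV⁻² = 8.34e15 GeV⁻².
Result: 8.34e15 × 3.88e-32 = 3.23e-16 m².

3.23e-16 m²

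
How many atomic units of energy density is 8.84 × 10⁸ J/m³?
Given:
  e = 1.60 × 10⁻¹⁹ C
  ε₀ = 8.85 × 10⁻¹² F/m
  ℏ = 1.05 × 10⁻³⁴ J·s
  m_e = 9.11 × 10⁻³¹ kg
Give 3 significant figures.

atomic unit of energy density: u_au = E_h/a₀³ = m_e⁴e¹⁰/((4πε₀)⁵ℏ⁸) = 3.01 × 10¹³ J/m³.
8.84 × 10⁸ / 3.01 × 10¹³ = 2.93 × 10⁻⁵

2.93 × 10⁻⁵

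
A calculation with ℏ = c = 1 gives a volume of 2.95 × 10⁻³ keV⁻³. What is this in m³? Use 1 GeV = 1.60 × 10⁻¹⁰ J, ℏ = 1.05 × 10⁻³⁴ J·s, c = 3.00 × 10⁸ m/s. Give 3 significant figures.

Volume is [L]³ = [E]⁻³·(ℏc)³.
1 GeV⁻³ → (ℏc)³ × (1 GeV in J)⁻³ = 7.63 × 10⁻⁴⁸ m³.
Convert the energy scale: 2.95 × 10⁻³ keV⁻³ = 2.95 × 10¹⁵ GeV⁻³.
Result: 2.95 × 10¹⁵ × 7.63 × 10⁻⁴⁸ = 2.25 × 10⁻³² m³.

2.25 × 10⁻³² m³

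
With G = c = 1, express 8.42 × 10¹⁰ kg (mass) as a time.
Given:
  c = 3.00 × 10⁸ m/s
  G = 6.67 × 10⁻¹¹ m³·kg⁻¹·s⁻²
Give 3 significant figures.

2.08 × 10⁻²⁵ s

Mass → time via G/c³.
8.42 × 10¹⁰ kg × (G/c³) = 2.08 × 10⁻²⁵ s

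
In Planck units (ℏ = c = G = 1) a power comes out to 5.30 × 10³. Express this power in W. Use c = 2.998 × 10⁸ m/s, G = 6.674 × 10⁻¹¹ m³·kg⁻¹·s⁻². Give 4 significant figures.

1.923 × 10⁵⁶ W

One Planck power: P_P = c⁵/G = 3.629 × 10⁵² W.
5.30 × 10³ × 3.629 × 10⁵² W = 1.923 × 10⁵⁶ W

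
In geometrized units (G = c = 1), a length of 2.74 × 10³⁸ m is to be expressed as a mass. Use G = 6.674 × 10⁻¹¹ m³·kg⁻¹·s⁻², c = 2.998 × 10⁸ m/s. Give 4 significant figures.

3.690 × 10⁶⁵ kg

Length → mass via c²/G.
2.74 × 10³⁸ m × (c²/G) = 3.690 × 10⁶⁵ kg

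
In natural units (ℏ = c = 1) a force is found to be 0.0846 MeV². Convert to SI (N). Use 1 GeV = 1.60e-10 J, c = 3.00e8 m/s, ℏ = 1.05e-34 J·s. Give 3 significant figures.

Force is [E]/[L] = [E]²/(ℏc); restore (ℏc)⁻¹.
1 GeV² → 1/(ℏc) × (1 GeV in J)² = 8.13e5 N.
Convert the energy scale: 0.0846 MeV² = 8.46e-8 GeV².
Result: 8.46e-8 × 8.13e5 = 0.0688 N.

0.0688 N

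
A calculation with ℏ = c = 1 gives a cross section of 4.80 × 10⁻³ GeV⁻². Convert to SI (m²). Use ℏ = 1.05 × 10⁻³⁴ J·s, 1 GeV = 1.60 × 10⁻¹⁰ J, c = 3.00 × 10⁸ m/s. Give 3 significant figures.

Area is [L]² = [E]⁻²·(ℏc)²; restore (ℏc)².
1 GeV⁻² → (ℏc)² × (1 GeV in J)⁻² = 3.88 × 10⁻³² m².
Result: 4.80 × 10⁻³ × 3.88 × 10⁻³² = 1.86 × 10⁻³⁴ m².

1.86 × 10⁻³⁴ m²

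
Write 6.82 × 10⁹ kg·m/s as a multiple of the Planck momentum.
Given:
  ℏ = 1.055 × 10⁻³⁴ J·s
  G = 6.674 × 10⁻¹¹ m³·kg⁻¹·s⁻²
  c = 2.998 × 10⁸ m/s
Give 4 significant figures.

Planck momentum: p_P = √(ℏc³/G) = 6.527 kg·m/s.
6.82 × 10⁹ / 6.527 = 1.045 × 10⁹

1.045 × 10⁹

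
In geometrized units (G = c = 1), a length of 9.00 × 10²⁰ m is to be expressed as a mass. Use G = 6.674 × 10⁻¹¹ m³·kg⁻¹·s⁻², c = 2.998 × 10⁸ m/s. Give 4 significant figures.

Length → mass via c²/G.
9.00 × 10²⁰ m × (c²/G) = 1.212 × 10⁴⁸ kg

1.212 × 10⁴⁸ kg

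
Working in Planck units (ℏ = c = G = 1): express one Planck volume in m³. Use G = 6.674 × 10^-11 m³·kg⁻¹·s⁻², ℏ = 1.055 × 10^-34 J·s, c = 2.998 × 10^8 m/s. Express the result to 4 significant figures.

4.224 × 10^-105 m³

From ℏ = c = G = 1 the volume scale is V_P = (ℏG/c³)^(3/2).
  = √(1.784 × 10^-209)
  = 4.224 × 10^-105 m³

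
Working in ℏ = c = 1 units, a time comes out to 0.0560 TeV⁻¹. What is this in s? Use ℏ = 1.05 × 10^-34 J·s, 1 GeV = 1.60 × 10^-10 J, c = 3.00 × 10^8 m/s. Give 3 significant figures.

A time is [E]⁻¹ in ℏ=c=1; restore one factor of ℏ.
1 GeV⁻¹ → ℏ × (1 GeV in J)⁻¹ = 6.56 × 10^-25 s.
Convert the energy scale: 0.0560 TeV⁻¹ = 5.60 × 10^-5 GeV⁻¹.
Result: 5.60 × 10^-5 × 6.56 × 10^-25 = 3.68 × 10^-29 s.

3.68 × 10^-29 s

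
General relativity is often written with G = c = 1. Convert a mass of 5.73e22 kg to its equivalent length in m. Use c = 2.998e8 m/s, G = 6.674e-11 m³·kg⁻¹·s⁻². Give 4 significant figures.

4.255e-5 m

In G = c = 1 units mass has dimensions of length; the conversion factor is G/c².
5.73e22 kg × (G/c²) = 4.255e-5 m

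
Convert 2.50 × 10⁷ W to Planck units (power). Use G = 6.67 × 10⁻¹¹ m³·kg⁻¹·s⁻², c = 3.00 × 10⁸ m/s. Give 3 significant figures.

Planck power: P_P = c⁵/G = 3.64 × 10⁵² W.
2.50 × 10⁷ / 3.64 × 10⁵² = 6.86 × 10⁻⁴⁶

6.86 × 10⁻⁴⁶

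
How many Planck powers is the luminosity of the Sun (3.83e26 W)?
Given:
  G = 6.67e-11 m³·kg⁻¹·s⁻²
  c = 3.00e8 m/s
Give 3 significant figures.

1.05e-26

Planck power: P_P = c⁵/G = 3.64e52 W.
3.83e26 / 3.64e52 = 1.05e-26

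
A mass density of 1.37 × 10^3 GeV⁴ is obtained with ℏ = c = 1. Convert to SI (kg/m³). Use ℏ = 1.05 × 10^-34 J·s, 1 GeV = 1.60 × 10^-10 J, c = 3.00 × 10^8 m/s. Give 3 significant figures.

3.19 × 10^23 kg/m³

Mass density is [E]/(c²[L]³) = [E]⁴/(ℏ³c⁵).
1 GeV⁴ → 1/(ℏ³c⁵) × (1 GeV in J)⁴ = 2.33 × 10^20 kg/m³.
Result: 1.37 × 10^3 × 2.33 × 10^20 = 3.19 × 10^23 kg/m³.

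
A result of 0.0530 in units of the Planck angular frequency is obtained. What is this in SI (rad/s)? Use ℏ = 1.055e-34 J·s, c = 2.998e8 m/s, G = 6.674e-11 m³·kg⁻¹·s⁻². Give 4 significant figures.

9.830e41 rad/s

One Planck angular frequency: ω_P = √(c⁵/(ℏG)) = 1.855e43 rad/s.
0.0530 × 1.855e43 rad/s = 9.830e41 rad/s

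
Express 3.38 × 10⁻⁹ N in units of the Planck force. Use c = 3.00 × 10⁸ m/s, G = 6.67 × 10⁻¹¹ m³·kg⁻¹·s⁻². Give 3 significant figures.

2.78 × 10⁻⁵³

Planck force: F_P = c⁴/G = 1.21 × 10⁴⁴ N.
3.38 × 10⁻⁹ / 1.21 × 10⁴⁴ = 2.78 × 10⁻⁵³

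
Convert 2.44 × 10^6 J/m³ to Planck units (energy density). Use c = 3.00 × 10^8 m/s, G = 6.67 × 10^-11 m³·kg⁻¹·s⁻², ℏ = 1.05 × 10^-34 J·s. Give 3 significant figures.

5.21 × 10^-108

Planck energy density: u_P = c⁷/(ℏG²) = 4.68 × 10^113 J/m³.
2.44 × 10^6 / 4.68 × 10^113 = 5.21 × 10^-108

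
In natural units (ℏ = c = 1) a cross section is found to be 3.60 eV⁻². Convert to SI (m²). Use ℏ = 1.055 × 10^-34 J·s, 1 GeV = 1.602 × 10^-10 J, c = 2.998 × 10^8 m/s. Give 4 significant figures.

Area is [L]² = [E]⁻²·(ℏc)²; restore (ℏc)².
1 GeV⁻² → (ℏc)² × (1 GeV in J)⁻² = 3.898 × 10^-32 m².
Convert the energy scale: 3.60 eV⁻² = 3.60 × 10^18 GeV⁻².
Result: 3.60 × 10^18 × 3.898 × 10^-32 = 1.403 × 10^-13 m².

1.403 × 10^-13 m²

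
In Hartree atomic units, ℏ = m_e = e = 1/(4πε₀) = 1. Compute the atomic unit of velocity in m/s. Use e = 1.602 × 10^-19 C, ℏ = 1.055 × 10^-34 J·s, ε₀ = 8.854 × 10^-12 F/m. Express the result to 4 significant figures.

2.186 × 10^6 m/s

The unique combination of the constants set to 1 with dimensions of velocity is v_au = e²/(4πε₀ℏ).
  = 2.566 × 10^-38 / 1.174 × 10^-44
  = 2.186 × 10^6 m/s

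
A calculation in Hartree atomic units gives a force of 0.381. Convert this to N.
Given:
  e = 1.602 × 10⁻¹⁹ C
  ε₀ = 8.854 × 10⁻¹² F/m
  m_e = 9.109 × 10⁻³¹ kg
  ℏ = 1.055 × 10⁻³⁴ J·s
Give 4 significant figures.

One atomic unit of force: F_au = E_h/a₀ = m_e²e⁶/((4πε₀)³ℏ⁴) = 8.220 × 10⁻⁸ N.
0.381 × 8.220 × 10⁻⁸ N = 3.132 × 10⁻⁸ N

3.132 × 10⁻⁸ N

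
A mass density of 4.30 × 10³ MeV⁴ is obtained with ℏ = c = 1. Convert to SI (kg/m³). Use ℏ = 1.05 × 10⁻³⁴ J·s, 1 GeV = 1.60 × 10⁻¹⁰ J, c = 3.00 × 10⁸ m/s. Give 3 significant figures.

Mass density is [E]/(c²[L]³) = [E]⁴/(ℏ³c⁵).
1 GeV⁴ → 1/(ℏ³c⁵) × (1 GeV in J)⁴ = 2.33 × 10²⁰ kg/m³.
Convert the energy scale: 4.30 × 10³ MeV⁴ = 4.30 × 10⁻⁹ GeV⁴.
Result: 4.30 × 10⁻⁹ × 2.33 × 10²⁰ = 1.00 × 10¹² kg/m³.

1.00 × 10¹² kg/m³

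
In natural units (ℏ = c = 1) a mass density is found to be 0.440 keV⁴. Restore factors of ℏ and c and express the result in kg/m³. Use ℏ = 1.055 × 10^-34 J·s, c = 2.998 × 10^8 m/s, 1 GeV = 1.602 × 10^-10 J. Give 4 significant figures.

1.019 × 10^-4 kg/m³

Mass density is [E]/(c²[L]³) = [E]⁴/(ℏ³c⁵).
1 GeV⁴ → 1/(ℏ³c⁵) × (1 GeV in J)⁴ = 2.316 × 10^20 kg/m³.
Convert the energy scale: 0.440 keV⁴ = 4.40 × 10^-25 GeV⁴.
Result: 4.40 × 10^-25 × 2.316 × 10^20 = 1.019 × 10^-4 kg/m³.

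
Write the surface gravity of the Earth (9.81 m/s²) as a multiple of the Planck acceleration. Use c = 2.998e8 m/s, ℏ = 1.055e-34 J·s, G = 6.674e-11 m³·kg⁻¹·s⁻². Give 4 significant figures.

1.764e-51

Planck acceleration: a_P = √(c⁷/(ℏG)) = 5.560e51 m/s².
9.81 / 5.560e51 = 1.764e-51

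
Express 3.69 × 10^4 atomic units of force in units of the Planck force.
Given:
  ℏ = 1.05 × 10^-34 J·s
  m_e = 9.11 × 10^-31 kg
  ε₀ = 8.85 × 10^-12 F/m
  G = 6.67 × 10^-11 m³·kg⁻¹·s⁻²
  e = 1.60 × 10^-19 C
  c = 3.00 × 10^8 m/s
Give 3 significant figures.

atomic unit of force: F_au = E_h/a₀ = m_e²e⁶/((4πε₀)³ℏ⁴) = 8.33 × 10^-8 N
Planck force: F_P = c⁴/G = 1.21 × 10^44 N
3.69 × 10^4 × 8.33 × 10^-8 / 1.21 × 10^44 = 2.53 × 10^-47

2.53 × 10^-47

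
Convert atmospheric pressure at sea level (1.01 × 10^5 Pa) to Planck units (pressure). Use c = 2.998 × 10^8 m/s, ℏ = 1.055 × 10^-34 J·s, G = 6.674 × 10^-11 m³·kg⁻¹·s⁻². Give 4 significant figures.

Planck pressure: p_P = c⁷/(ℏG²) = 4.632 × 10^113 Pa.
1.01 × 10^5 / 4.632 × 10^113 = 2.180 × 10^-109

2.180 × 10^-109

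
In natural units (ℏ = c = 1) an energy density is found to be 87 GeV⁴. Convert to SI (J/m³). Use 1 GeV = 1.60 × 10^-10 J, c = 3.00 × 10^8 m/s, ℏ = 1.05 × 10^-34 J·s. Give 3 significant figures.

1.82 × 10^39 J/m³

[E]/[L]³ = [E]⁴/(ℏc)³; restore (ℏc)⁻³.
1 GeV⁴ → 1/(ℏc)³ × (1 GeV in J)⁴ = 2.10 × 10^37 J/m³.
Result: 87 × 2.10 × 10^37 = 1.82 × 10^39 J/m³.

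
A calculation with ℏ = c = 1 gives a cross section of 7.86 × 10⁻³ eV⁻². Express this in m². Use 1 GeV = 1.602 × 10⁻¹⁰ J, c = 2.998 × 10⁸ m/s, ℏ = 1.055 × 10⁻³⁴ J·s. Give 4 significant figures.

3.064 × 10⁻¹⁶ m²

Area is [L]² = [E]⁻²·(ℏc)²; restore (ℏc)².
1 GeV⁻² → (ℏc)² × (1 GeV in J)⁻² = 3.898 × 10⁻³² m².
Convert the energy scale: 7.86 × 10⁻³ eV⁻² = 7.86 × 10¹⁵ GeV⁻².
Result: 7.86 × 10¹⁵ × 3.898 × 10⁻³² = 3.064 × 10⁻¹⁶ m².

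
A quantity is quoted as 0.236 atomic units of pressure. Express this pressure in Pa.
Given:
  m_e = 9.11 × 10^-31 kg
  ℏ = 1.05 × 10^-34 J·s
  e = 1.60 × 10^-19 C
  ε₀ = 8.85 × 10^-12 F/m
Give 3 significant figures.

One atomic unit of pressure: P_au = E_h/a₀³ = m_e⁴e¹⁰/((4πε₀)⁵ℏ⁸) = 3.01 × 10^13 Pa.
0.236 × 3.01 × 10^13 Pa = 7.11 × 10^12 Pa

7.11 × 10^12 Pa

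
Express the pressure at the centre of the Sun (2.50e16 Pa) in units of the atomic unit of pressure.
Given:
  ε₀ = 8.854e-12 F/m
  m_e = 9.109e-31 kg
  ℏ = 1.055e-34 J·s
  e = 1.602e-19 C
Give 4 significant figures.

853.5

atomic unit of pressure: P_au = E_h/a₀³ = m_e⁴e¹⁰/((4πε₀)⁵ℏ⁸) = 2.929e13 Pa.
2.50e16 / 2.929e13 = 853.5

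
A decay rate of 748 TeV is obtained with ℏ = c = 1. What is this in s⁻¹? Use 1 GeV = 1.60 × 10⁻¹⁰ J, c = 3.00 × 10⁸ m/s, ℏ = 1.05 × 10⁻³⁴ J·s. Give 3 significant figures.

A rate is [E]/ℏ; divide by ℏ.
1 GeV → 1/ℏ × (1 GeV in J) = 1.52 × 10²⁴ s⁻¹.
Convert the energy scale: 748 TeV = 7.48 × 10⁵ GeV.
Result: 7.48 × 10⁵ × 1.52 × 10²⁴ = 1.14 × 10³⁰ s⁻¹.

1.14 × 10³⁰ s⁻¹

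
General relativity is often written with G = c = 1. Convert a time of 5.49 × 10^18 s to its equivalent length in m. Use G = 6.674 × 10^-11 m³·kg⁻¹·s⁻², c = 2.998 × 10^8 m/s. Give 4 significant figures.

Time → length via c.
5.49 × 10^18 s × (c) = 1.646 × 10^27 m

1.646 × 10^27 m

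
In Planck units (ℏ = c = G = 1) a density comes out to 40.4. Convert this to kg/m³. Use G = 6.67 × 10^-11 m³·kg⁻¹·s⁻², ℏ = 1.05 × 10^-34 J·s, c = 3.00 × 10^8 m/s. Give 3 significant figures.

2.10 × 10^98 kg/m³

One Planck density: ρ_P = c⁵/(ℏG²) = 5.20 × 10^96 kg/m³.
40.4 × 5.20 × 10^96 kg/m³ = 2.10 × 10^98 kg/m³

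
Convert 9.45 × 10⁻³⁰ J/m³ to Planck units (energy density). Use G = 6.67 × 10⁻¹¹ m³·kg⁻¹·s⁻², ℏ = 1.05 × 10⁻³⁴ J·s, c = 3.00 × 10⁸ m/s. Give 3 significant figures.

Planck energy density: u_P = c⁷/(ℏG²) = 4.68 × 10¹¹³ J/m³.
9.45 × 10⁻³⁰ / 4.68 × 10¹¹³ = 2.02 × 10⁻¹⁴³

2.02 × 10⁻¹⁴³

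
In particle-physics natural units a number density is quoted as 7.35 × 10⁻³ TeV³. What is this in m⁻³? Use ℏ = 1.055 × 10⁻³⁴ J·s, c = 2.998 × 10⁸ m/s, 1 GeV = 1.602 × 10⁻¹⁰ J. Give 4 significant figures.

Number density is [L]⁻³ = [E]³/(ℏc)³.
1 GeV³ → 1/(ℏc)³ × (1 GeV in J)³ = 1.299 × 10⁴⁷ m⁻³.
Convert the energy scale: 7.35 × 10⁻³ TeV³ = 7.35 × 10⁶ GeV³.
Result: 7.35 × 10⁶ × 1.299 × 10⁴⁷ = 9.550 × 10⁵³ m⁻³.

9.550 × 10⁵³ m⁻³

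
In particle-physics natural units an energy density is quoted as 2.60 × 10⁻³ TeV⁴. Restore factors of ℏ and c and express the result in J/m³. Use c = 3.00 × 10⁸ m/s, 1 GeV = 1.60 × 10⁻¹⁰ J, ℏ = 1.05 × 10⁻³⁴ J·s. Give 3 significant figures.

[E]/[L]³ = [E]⁴/(ℏc)³; restore (ℏc)⁻³.
1 GeV⁴ → 1/(ℏc)³ × (1 GeV in J)⁴ = 2.10 × 10³⁷ J/m³.
Convert the energy scale: 2.60 × 10⁻³ TeV⁴ = 2.60 × 10⁹ GeV⁴.
Result: 2.60 × 10⁹ × 2.10 × 10³⁷ = 5.45 × 10⁴⁶ J/m³.

5.45 × 10⁴⁶ J/m³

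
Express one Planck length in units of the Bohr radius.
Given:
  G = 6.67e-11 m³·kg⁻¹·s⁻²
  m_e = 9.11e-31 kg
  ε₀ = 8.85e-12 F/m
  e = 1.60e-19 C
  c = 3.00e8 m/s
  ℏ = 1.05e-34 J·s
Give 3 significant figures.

Planck length: ℓ_P = √(ℏG/c³) = 1.61e-35 m
Bohr radius: a₀ = 4πε₀ℏ²/(m_e e²) = 5.26e-11 m
ratio = 1.61e-35 / 5.26e-11 = 3.06e-25

3.06e-25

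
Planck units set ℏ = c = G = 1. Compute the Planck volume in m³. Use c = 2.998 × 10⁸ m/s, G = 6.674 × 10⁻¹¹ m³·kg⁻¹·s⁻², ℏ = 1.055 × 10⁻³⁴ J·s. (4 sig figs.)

The unique combination of the constants set to 1 with dimensions of volume is V_P = (ℏG/c³)^(3/2).
  = √(1.784 × 10⁻²⁰⁹)
  = 4.224 × 10⁻¹⁰⁵ m³

4.224 × 10⁻¹⁰⁵ m³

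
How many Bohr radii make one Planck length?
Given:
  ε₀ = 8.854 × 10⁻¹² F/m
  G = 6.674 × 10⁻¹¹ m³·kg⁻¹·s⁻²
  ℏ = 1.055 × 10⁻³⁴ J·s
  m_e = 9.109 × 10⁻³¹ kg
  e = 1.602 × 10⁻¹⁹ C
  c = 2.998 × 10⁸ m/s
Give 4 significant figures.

3.051 × 10⁻²⁵

Planck length: ℓ_P = √(ℏG/c³) = 1.616 × 10⁻³⁵ m
Bohr radius: a₀ = 4πε₀ℏ²/(m_e e²) = 5.297 × 10⁻¹¹ m
ratio = 1.616 × 10⁻³⁵ / 5.297 × 10⁻¹¹ = 3.051 × 10⁻²⁵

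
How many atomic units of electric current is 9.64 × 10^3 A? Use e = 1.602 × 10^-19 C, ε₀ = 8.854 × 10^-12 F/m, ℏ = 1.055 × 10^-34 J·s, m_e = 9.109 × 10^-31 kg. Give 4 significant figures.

atomic unit of electric current: I_au = e E_h/ℏ = m_e e⁵/((4πε₀)²ℏ³) = 6.612 × 10^-3 A.
9.64 × 10^3 / 6.612 × 10^-3 = 1.458 × 10^6

1.458 × 10^6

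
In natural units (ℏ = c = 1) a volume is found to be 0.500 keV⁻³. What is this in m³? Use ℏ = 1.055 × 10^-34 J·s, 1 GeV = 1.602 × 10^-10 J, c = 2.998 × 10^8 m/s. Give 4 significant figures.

3.848 × 10^-30 m³

Volume is [L]³ = [E]⁻³·(ℏc)³.
1 GeV⁻³ → (ℏc)³ × (1 GeV in J)⁻³ = 7.696 × 10^-48 m³.
Convert the energy scale: 0.500 keV⁻³ = 5.00 × 10^17 GeV⁻³.
Result: 5.00 × 10^17 × 7.696 × 10^-48 = 3.848 × 10^-30 m³.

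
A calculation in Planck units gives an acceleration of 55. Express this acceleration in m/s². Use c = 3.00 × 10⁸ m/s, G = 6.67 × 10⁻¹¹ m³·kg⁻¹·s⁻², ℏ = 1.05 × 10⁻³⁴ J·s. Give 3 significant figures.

One Planck acceleration: a_P = √(c⁷/(ℏG)) = 5.59 × 10⁵¹ m/s².
55 × 5.59 × 10⁵¹ m/s² = 3.07 × 10⁵³ m/s²

3.07 × 10⁵³ m/s²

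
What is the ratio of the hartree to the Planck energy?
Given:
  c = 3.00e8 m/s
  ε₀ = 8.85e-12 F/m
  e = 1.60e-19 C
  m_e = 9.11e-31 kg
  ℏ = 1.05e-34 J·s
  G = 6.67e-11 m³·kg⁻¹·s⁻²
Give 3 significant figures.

2.24e-27

hartree: E_h = m_e e⁴/(4πε₀ℏ)² = 4.38e-18 J
Planck energy: E_P = √(ℏc⁵/G) = 1.96e9 J
ratio = 4.38e-18 / 1.96e9 = 2.24e-27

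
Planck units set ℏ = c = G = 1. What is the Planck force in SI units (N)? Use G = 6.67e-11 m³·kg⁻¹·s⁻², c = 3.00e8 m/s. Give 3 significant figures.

1.21e44 N

The unique combination of the constants set to 1 with dimensions of force is F_P = c⁴/G.
  = 8.10e33 / 6.67e-11
  = 1.21e44 N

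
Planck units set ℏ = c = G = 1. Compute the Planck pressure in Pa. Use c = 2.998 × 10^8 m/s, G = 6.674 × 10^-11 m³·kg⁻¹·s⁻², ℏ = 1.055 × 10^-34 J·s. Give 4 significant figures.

4.632 × 10^113 Pa

Dimensional analysis gives p_P = c⁷/(ℏG²).
  = 2.177 × 10^59 / 4.699 × 10^-55
  = 4.632 × 10^113 Pa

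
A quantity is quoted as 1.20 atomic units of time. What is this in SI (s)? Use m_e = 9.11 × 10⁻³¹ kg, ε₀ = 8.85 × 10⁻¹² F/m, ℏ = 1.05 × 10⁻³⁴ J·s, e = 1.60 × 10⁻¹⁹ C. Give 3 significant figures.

One atomic unit of time: τ_au = (4πε₀)²ℏ³/(m_e e⁴) = 2.40 × 10⁻¹⁷ s.
1.20 × 2.40 × 10⁻¹⁷ s = 2.88 × 10⁻¹⁷ s

2.88 × 10⁻¹⁷ s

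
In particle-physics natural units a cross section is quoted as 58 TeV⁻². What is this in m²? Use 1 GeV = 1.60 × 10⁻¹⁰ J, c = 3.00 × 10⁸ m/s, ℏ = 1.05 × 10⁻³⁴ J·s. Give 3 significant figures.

Area is [L]² = [E]⁻²·(ℏc)²; restore (ℏc)².
1 GeV⁻² → (ℏc)² × (1 GeV in J)⁻² = 3.88 × 10⁻³² m².
Convert the energy scale: 58 TeV⁻² = 5.80 × 10⁻⁵ GeV⁻².
Result: 5.80 × 10⁻⁵ × 3.88 × 10⁻³² = 2.25 × 10⁻³⁶ m².

2.25 × 10⁻³⁶ m²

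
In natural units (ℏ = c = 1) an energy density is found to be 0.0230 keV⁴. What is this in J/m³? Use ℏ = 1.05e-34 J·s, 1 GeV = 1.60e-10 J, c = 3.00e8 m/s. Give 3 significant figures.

[E]/[L]³ = [E]⁴/(ℏc)³; restore (ℏc)⁻³.
1 GeV⁴ → 1/(ℏc)³ × (1 GeV in J)⁴ = 2.10e37 J/m³.
Convert the energy scale: 0.0230 keV⁴ = 2.30e-26 GeV⁴.
Result: 2.30e-26 × 2.10e37 = 4.82e11 J/m³.

4.82e11 J/m³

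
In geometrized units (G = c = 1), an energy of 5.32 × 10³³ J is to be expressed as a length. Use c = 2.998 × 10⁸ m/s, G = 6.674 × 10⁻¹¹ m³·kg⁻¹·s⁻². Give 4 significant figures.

4.395 × 10⁻¹¹ m

Energy → length via G/c⁴.
5.32 × 10³³ J × (G/c⁴) = 4.395 × 10⁻¹¹ m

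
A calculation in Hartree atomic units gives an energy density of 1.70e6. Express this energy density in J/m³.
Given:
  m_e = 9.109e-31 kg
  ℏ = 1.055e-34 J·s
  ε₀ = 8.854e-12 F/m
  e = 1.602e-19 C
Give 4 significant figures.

One atomic unit of energy density: u_au = E_h/a₀³ = m_e⁴e¹⁰/((4πε₀)⁵ℏ⁸) = 2.929e13 J/m³.
1.70e6 × 2.929e13 J/m³ = 4.980e19 J/m³

4.980e19 J/m³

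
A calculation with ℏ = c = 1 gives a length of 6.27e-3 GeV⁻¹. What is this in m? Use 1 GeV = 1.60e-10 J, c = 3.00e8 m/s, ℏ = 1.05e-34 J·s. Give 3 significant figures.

1.23e-18 m

A length is [E]⁻¹ in ℏ=c=1; restore one factor of ℏc.
1 GeV⁻¹ → ℏc × (1 GeV in J)⁻¹ = 1.97e-16 m.
Result: 6.27e-3 × 1.97e-16 = 1.23e-18 m.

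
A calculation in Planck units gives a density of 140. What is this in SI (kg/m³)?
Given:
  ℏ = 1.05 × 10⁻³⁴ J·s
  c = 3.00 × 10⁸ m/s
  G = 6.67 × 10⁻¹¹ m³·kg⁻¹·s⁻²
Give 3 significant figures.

7.28 × 10⁹⁸ kg/m³

One Planck density: ρ_P = c⁵/(ℏG²) = 5.20 × 10⁹⁶ kg/m³.
140 × 5.20 × 10⁹⁶ kg/m³ = 7.28 × 10⁹⁸ kg/m³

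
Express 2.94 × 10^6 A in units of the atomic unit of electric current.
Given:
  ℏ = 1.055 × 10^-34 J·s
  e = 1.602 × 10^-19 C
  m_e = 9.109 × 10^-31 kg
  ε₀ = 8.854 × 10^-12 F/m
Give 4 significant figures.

atomic unit of electric current: I_au = e E_h/ℏ = m_e e⁵/((4πε₀)²ℏ³) = 6.612 × 10^-3 A.
2.94 × 10^6 / 6.612 × 10^-3 = 4.447 × 10^8

4.447 × 10^8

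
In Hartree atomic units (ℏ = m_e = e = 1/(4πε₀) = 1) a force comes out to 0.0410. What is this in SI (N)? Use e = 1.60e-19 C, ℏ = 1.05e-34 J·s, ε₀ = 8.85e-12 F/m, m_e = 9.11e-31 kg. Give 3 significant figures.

One atomic unit of force: F_au = E_h/a₀ = m_e²e⁶/((4πε₀)³ℏ⁴) = 8.33e-8 N.
0.0410 × 8.33e-8 N = 3.41e-9 N

3.41e-9 N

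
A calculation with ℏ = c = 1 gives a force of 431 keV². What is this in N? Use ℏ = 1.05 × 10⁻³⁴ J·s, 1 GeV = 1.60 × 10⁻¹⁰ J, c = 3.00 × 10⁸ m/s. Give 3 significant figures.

Force is [E]/[L] = [E]²/(ℏc); restore (ℏc)⁻¹.
1 GeV² → 1/(ℏc) × (1 GeV in J)² = 8.13 × 10⁵ N.
Convert the energy scale: 431 keV² = 4.31 × 10⁻¹⁰ GeV².
Result: 4.31 × 10⁻¹⁰ × 8.13 × 10⁵ = 3.50 × 10⁻⁴ N.

3.50 × 10⁻⁴ N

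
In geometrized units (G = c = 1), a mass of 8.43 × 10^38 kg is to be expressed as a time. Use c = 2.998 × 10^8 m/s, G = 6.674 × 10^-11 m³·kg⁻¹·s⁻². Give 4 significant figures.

Mass → time via G/c³.
8.43 × 10^38 kg × (G/c³) = 2.088 × 10^3 s

2.088 × 10^3 s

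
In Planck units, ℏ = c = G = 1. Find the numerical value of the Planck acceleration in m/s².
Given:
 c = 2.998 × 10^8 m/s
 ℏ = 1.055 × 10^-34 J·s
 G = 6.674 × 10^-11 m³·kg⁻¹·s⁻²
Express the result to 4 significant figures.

5.560 × 10^51 m/s²

Dimensional analysis gives a_P = √(c⁷/(ℏG)).
  = √(3.092 × 10^103)
  = 5.560 × 10^51 m/s²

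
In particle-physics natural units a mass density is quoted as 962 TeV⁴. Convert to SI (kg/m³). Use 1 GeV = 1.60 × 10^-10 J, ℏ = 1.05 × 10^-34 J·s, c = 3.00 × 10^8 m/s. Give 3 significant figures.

Mass density is [E]/(c²[L]³) = [E]⁴/(ℏ³c⁵).
1 GeV⁴ → 1/(ℏ³c⁵) × (1 GeV in J)⁴ = 2.33 × 10^20 kg/m³.
Convert the energy scale: 962 TeV⁴ = 9.62 × 10^14 GeV⁴.
Result: 9.62 × 10^14 × 2.33 × 10^20 = 2.24 × 10^35 kg/m³.

2.24 × 10^35 kg/m³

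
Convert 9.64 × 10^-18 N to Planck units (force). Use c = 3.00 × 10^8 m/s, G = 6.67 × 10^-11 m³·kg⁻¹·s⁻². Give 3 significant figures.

Planck force: F_P = c⁴/G = 1.21 × 10^44 N.
9.64 × 10^-18 / 1.21 × 10^44 = 7.94 × 10^-62

7.94 × 10^-62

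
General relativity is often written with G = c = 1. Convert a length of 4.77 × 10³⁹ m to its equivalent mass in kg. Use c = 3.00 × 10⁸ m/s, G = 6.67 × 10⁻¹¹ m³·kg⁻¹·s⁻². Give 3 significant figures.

Length → mass via c²/G.
4.77 × 10³⁹ m × (c²/G) = 6.44 × 10⁶⁶ kg

6.44 × 10⁶⁶ kg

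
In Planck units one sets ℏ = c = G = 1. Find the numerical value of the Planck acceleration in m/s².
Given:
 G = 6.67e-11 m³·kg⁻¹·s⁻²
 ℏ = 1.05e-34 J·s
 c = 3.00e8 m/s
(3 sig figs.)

5.59e51 m/s²

a_P = √(c⁷/(ℏG))
  = √(3.12e103)
  = 5.59e51 m/s²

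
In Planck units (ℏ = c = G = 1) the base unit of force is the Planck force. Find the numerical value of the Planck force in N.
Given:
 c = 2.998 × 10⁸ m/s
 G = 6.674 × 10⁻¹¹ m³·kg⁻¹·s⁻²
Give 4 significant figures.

F_P = c⁴/G
  = 8.078 × 10³³ / 6.674 × 10⁻¹¹
  = 1.210 × 10⁴⁴ N

1.210 × 10⁴⁴ N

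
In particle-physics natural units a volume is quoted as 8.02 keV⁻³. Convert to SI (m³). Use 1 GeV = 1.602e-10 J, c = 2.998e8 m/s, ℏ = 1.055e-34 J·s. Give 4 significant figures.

Volume is [L]³ = [E]⁻³·(ℏc)³.
1 GeV⁻³ → (ℏc)³ × (1 GeV in J)⁻³ = 7.696e-48 m³.
Convert the energy scale: 8.02 keV⁻³ = 8.02e18 GeV⁻³.
Result: 8.02e18 × 7.696e-48 = 6.172e-29 m³.

6.172e-29 m³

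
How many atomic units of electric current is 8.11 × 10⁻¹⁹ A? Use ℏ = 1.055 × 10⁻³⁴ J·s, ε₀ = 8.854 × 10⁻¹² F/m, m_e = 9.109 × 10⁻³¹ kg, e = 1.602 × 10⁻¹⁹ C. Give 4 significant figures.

atomic unit of electric current: I_au = e E_h/ℏ = m_e e⁵/((4πε₀)²ℏ³) = 6.612 × 10⁻³ A.
8.11 × 10⁻¹⁹ / 6.612 × 10⁻³ = 1.227 × 10⁻¹⁶

1.227 × 10⁻¹⁶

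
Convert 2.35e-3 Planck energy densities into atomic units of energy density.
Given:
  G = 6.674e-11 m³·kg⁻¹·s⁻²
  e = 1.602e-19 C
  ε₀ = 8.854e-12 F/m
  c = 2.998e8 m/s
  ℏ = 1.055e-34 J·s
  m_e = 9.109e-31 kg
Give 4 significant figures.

Planck energy density: u_P = c⁷/(ℏG²) = 4.632e113 J/m³
atomic unit of energy density: u_au = E_h/a₀³ = m_e⁴e¹⁰/((4πε₀)⁵ℏ⁸) = 2.929e13 J/m³
2.35e-3 × 4.632e113 / 2.929e13 = 3.716e97

3.716e97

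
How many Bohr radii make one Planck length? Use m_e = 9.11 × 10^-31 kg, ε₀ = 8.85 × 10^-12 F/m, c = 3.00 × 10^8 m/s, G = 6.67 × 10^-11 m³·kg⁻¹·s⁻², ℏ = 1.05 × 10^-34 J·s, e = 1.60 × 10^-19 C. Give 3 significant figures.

3.06 × 10^-25

Planck length: ℓ_P = √(ℏG/c³) = 1.61 × 10^-35 m
Bohr radius: a₀ = 4πε₀ℏ²/(m_e e²) = 5.26 × 10^-11 m
ratio = 1.61 × 10^-35 / 5.26 × 10^-11 = 3.06 × 10^-25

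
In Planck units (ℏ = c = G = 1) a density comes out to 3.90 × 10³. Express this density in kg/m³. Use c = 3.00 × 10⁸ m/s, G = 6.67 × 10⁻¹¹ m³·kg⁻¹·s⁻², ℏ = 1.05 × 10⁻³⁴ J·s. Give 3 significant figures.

One Planck density: ρ_P = c⁵/(ℏG²) = 5.20 × 10⁹⁶ kg/m³.
3.90 × 10³ × 5.20 × 10⁹⁶ kg/m³ = 2.03 × 10¹⁰⁰ kg/m³

2.03 × 10¹⁰⁰ kg/m³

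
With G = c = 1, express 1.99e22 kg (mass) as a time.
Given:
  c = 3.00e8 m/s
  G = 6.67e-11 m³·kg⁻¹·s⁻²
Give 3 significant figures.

Mass → time via G/c³.
1.99e22 kg × (G/c³) = 4.92e-14 s

4.92e-14 s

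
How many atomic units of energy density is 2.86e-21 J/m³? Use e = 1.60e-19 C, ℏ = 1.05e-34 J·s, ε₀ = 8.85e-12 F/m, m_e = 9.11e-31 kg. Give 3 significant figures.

9.49e-35

atomic unit of energy density: u_au = E_h/a₀³ = m_e⁴e¹⁰/((4πε₀)⁵ℏ⁸) = 3.01e13 J/m³.
2.86e-21 / 3.01e13 = 9.49e-35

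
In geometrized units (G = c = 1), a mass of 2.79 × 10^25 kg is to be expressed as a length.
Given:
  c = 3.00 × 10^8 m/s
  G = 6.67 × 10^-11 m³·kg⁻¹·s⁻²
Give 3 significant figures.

0.0207 m

In G = c = 1 units mass has dimensions of length; the conversion factor is G/c².
2.79 × 10^25 kg × (G/c²) = 0.0207 m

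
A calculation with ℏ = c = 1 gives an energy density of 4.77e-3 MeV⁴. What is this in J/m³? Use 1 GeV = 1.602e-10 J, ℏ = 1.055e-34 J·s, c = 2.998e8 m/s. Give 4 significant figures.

9.929e22 J/m³

[E]/[L]³ = [E]⁴/(ℏc)³; restore (ℏc)⁻³.
1 GeV⁴ → 1/(ℏc)³ × (1 GeV in J)⁴ = 2.082e37 J/m³.
Convert the energy scale: 4.77e-3 MeV⁴ = 4.77e-15 GeV⁴.
Result: 4.77e-15 × 2.082e37 = 9.929e22 J/m³.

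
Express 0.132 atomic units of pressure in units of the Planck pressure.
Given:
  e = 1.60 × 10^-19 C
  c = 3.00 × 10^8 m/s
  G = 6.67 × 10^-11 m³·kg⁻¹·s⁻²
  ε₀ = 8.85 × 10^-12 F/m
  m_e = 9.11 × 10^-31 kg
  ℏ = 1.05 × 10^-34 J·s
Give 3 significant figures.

8.49 × 10^-102

atomic unit of pressure: P_au = E_h/a₀³ = m_e⁴e¹⁰/((4πε₀)⁵ℏ⁸) = 3.01 × 10^13 Pa
Planck pressure: p_P = c⁷/(ℏG²) = 4.68 × 10^113 Pa
0.132 × 3.01 × 10^13 / 4.68 × 10^113 = 8.49 × 10^-102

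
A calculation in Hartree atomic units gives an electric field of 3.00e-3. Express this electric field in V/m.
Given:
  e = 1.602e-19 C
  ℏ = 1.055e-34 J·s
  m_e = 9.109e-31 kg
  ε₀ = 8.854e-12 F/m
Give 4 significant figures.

One atomic unit of electric field: E_au = E_h/(e a₀) = m_e²e⁵/((4πε₀)³ℏ⁴) = 5.131e11 V/m.
3.00e-3 × 5.131e11 V/m = 1.539e9 V/m

1.539e9 V/m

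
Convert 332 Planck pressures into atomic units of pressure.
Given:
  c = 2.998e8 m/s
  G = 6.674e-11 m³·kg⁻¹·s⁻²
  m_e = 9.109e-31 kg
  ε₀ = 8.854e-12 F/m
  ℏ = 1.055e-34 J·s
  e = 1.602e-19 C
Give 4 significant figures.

5.250e102

Planck pressure: p_P = c⁷/(ℏG²) = 4.632e113 Pa
atomic unit of pressure: P_au = E_h/a₀³ = m_e⁴e¹⁰/((4πε₀)⁵ℏ⁸) = 2.929e13 Pa
332 × 4.632e113 / 2.929e13 = 5.250e102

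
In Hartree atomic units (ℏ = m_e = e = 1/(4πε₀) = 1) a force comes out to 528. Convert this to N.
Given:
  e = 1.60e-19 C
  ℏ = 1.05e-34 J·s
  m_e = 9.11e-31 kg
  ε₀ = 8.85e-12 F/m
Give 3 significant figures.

4.40e-5 N

One atomic unit of force: F_au = E_h/a₀ = m_e²e⁶/((4πε₀)³ℏ⁴) = 8.33e-8 N.
528 × 8.33e-8 N = 4.40e-5 N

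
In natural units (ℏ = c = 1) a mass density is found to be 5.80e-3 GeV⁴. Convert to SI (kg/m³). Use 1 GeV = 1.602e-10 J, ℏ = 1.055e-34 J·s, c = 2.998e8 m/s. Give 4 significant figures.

1.343e18 kg/m³

Mass density is [E]/(c²[L]³) = [E]⁴/(ℏ³c⁵).
1 GeV⁴ → 1/(ℏ³c⁵) × (1 GeV in J)⁴ = 2.316e20 kg/m³.
Result: 5.80e-3 × 2.316e20 = 1.343e18 kg/m³.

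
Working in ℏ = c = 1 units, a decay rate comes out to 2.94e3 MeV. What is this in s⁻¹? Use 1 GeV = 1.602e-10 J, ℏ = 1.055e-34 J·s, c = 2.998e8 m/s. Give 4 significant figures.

A rate is [E]/ℏ; divide by ℏ.
1 GeV → 1/ℏ × (1 GeV in J) = 1.518e24 s⁻¹.
Convert the energy scale: 2.94e3 MeV = 2.94 GeV.
Result: 2.94 × 1.518e24 = 4.464e24 s⁻¹.

4.464e24 s⁻¹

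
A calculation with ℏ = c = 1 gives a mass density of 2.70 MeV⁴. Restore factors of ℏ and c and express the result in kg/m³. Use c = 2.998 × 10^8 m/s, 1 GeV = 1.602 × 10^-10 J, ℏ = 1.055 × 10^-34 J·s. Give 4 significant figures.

6.253 × 10^8 kg/m³

Mass density is [E]/(c²[L]³) = [E]⁴/(ℏ³c⁵).
1 GeV⁴ → 1/(ℏ³c⁵) × (1 GeV in J)⁴ = 2.316 × 10^20 kg/m³.
Convert the energy scale: 2.70 MeV⁴ = 2.70 × 10^-12 GeV⁴.
Result: 2.70 × 10^-12 × 2.316 × 10^20 = 6.253 × 10^8 kg/m³.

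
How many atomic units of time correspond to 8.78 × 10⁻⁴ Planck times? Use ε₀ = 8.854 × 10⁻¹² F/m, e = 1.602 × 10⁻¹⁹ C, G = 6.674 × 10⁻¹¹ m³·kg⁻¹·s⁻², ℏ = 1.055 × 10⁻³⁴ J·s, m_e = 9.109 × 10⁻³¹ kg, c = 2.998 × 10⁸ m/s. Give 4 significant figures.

1.954 × 10⁻³⁰

Planck time: t_P = √(ℏG/c⁵) = 5.392 × 10⁻⁴⁴ s
atomic unit of time: τ_au = (4πε₀)²ℏ³/(m_e e⁴) = 2.423 × 10⁻¹⁷ s
8.78 × 10⁻⁴ × 5.392 × 10⁻⁴⁴ / 2.423 × 10⁻¹⁷ = 1.954 × 10⁻³⁰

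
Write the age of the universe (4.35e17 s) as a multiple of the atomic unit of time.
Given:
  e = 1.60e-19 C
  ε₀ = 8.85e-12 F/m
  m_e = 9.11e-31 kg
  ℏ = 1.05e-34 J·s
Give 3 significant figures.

atomic unit of time: τ_au = (4πε₀)²ℏ³/(m_e e⁴) = 2.40e-17 s.
4.35e17 / 2.40e-17 = 1.81e34

1.81e34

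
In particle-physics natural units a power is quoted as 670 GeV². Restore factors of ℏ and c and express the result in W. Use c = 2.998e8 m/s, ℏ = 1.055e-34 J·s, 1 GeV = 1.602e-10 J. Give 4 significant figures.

1.630e17 W

Power is [E]/[T] = [E]²/ℏ.
1 GeV² → 1/ℏ × (1 GeV in J)² = 2.433e14 W.
Result: 670 × 2.433e14 = 1.630e17 W.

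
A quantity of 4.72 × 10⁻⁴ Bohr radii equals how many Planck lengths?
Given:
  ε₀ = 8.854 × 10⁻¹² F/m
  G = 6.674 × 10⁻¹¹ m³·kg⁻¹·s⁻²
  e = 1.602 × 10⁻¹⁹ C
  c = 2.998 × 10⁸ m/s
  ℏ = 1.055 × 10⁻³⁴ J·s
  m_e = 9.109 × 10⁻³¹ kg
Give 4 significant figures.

1.547 × 10²¹

Bohr radius: a₀ = 4πε₀ℏ²/(m_e e²) = 5.297 × 10⁻¹¹ m
Planck length: ℓ_P = √(ℏG/c³) = 1.616 × 10⁻³⁵ m
4.72 × 10⁻⁴ × 5.297 × 10⁻¹¹ / 1.616 × 10⁻³⁵ = 1.547 × 10²¹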